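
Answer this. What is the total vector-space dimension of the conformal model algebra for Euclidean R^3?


The conformal model of R^3 uses Cl(4,1): the 3 Euclidean generators plus two extra orthogonal generators e+ (e+^2 = +1) and e- (e-^2 = -1), from which the null vectors e0, einf are built.
Number of generators m = 3 + 2 = 5.
dim Cl(p,q) = 2^m = 2^5 = 32


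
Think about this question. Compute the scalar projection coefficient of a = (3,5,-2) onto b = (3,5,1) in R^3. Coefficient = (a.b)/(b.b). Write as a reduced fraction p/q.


Projection coefficient = (a . b) / (b . b)
a . b = 3*3 + 5*5 + (-2)*1
= 9 + 25 + (-2) = 32
b . b = 3^2 + 5^2 + 1^2
= 9 + 25 + 1 = 35
Coefficient = 32/35
In lowest terms: 32/35


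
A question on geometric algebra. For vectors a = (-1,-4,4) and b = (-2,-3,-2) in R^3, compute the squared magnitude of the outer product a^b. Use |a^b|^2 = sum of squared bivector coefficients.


a wedge b = (a1*b2 - a2*b1)*e12 + (a1*b3 - a3*b1)*e13 + (a2*b3 - a3*b2)*e23
e12 coeff: (-1)*(-3) - (-4)*(-2) = 3 - 8 = -5
e13 coeff: (-1)*(-2) - 4*(-2) = 2 - (-8) = 10
e23 coeff: (-4)*(-2) - 4*(-3) = 8 - (-12) = 20
|a wedge b|^2 = (-5)^2 + 10^2 + 20^2
= 25 + 100 + 400
= 525


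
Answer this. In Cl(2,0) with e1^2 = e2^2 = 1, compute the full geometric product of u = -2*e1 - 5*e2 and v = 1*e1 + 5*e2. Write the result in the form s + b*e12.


Expand: (-2*e1 - 5*e2)(1*e1 + 5*e2)
= (-2)*1*e1e1 + (-2)*5*e1e2 + (-5)*1*e2e1 + (-5)*5*e2e2
Using e1^2 = e2^2 = 1, e2e1 = -e1e2:
Scalar part s = (-2)*1 + (-5)*5 = -2 + (-25) = -27
Bivector part b = (-2)*5 - (-5)*1 = -10 - (-5) = -5
uv = -27 - 5*e12


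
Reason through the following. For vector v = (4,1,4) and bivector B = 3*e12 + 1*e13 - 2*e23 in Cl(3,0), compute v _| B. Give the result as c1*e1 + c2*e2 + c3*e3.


Left contraction v _| B = <vB>_1 (grade-1 part of the geometric product vB).
Using e1_|e12 = e2, e2_|e12 = -e1, e1_|e13 = e3, e3_|e13 = -e1, e2_|e23 = e3, e3_|e23 = -e2:
e1 coeff: -v2*b12 - v3*b13 = -(1)*(3) - (4)*(1) = -7
e2 coeff: v1*b12 - v3*b23 = (4)*(3) - (4)*(-2) = 20
e3 coeff: v1*b13 + v2*b23 = (4)*(1) + (1)*(-2) = 2
v _| B = -7*e1 + 20*e2 + 2*e3


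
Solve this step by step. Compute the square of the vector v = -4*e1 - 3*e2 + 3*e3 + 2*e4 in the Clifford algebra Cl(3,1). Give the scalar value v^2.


v^2 = sum of c_i^2 * e_i^2
Positive signature terms (e_i^2 = +1): (-4)^2 + (-3)^2 + 3^2 = 34
Negative signature terms (e_j^2 = -1): 2^2 = 4
v^2 = 34 - 4 = 30


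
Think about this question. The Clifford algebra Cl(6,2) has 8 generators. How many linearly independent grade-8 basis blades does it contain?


Number of grade-k basis blades in Cl(p,q) with n = p + q is C(n, k).
n = 6 + 2 = 8
C(8, 8) = 8! / (8! * 0!)
= 40320 / (40320 * 1)
= 1


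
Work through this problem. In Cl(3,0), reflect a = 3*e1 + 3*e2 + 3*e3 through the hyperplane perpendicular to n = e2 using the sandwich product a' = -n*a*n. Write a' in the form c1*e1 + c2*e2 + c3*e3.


Reflection formula: a' = -n*a*n, with n = e2 (unit vector, n^2 = 1).
For reflection through hyperplane perp to e2:
The component along e2 flips sign, others stay.
a = (3, 3, 3)
a' = (3, -3, 3)
a' = 3*e1 - 3*e2 + 3*e3


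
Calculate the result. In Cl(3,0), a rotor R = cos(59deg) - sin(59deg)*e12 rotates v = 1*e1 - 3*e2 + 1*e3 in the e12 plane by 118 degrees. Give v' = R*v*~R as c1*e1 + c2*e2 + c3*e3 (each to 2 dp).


Rotor R = cos(59deg) - sin(59deg)*e12
Rotation angle theta = 2 * 59 = 118 degrees in the e12 plane (e1 -> e2).
The component perpendicular to the plane (e3) is invariant: v'_3 = v3 = 1.00
cos(118deg) = -0.4695, sin(118deg) = 0.8829
v'_1 = v1*cos(theta) - v2*sin(theta) = 1*(-0.4695) - (-3)*0.8829 = 2.18
v'_2 = v1*sin(theta) + v2*cos(theta) = 1*0.8829 + (-3)*(-0.4695) = 2.29
v' = 2.18*e1 + 2.29*e2 + 1.00*e3


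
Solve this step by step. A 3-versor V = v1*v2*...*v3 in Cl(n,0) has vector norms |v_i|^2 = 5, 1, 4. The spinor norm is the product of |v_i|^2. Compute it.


Spinor norm N(V) = |v1|^2 * |v2|^2 * ... * |v3|^2
= 5 * 1 * 4
Running product: 5, 5, 20
N(V) = 20


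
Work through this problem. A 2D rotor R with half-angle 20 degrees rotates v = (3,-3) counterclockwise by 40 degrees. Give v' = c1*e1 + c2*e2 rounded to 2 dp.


Rotor R = cos(20deg) - sin(20deg)*e12
Rotation angle theta = 2 * 20 = 40 degrees
v' = R*v*~R rotates v by theta.
cos(40deg) = 0.7660, sin(40deg) = 0.6428
v'_1 = 3*cos(40deg) - (-3)*sin(40deg)
= 3*0.7660 - (-3)*0.6428
= 4.23
v'_2 = 3*sin(40deg) + (-3)*cos(40deg)
= 3*0.6428 + (-3)*0.7660
= -0.37
v' = 4.23*e1 - 0.37*e2


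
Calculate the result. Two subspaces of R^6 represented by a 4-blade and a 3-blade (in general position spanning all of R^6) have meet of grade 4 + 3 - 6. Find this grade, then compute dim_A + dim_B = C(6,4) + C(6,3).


Meet grade = grade(A) + grade(B) - n
= 4 + 3 - 6 = 1
C(6,4) = 15
C(6,3) = 20
dim_A + dim_B = 15 + 20 = 35


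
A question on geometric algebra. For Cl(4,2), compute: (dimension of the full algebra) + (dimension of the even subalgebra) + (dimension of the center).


n = 4 + 2 = 6
Total dim = 2^6 = 64
Even subalgebra dim = 2^5 = 32
n is even, so center dim = 1
Sum = 64 + 32 + 1 = 97


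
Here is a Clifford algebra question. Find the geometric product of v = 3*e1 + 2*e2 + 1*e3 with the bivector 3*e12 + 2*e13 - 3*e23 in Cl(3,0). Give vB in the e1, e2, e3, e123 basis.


vB has grade-1 (vector) and grade-3 (trivector) parts: vB = (v _| B) + (v ^ B).
Vector part <vB>_1:
  e1: -v2*b12 - v3*b13 = -(2)*(3) - (1)*(2) = -8
  e2: v1*b12 - v3*b23 = (3)*(3) - (1)*(-3) = 12
  e3: v1*b13 + v2*b23 = (3)*(2) + (2)*(-3) = 0
Trivector part <vB>_3:
  e123: v1*b23 - v2*b13 + v3*b12 = (3)*(-3) - (2)*(2) + (1)*(3) = -10
vB = -8*e1 + 12*e2 + 0*e3 - 10*e123


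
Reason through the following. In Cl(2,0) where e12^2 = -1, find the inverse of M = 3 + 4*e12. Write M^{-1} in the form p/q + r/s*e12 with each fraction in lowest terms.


M = 3 + 4*e12, where e12^2 = -1.
Since M commutes with its reverse ~M = a - b*e12, M * ~M = a^2 - b^2*e12^2 = a^2 + b^2.
So M^{-1} = ~M / (a^2 + b^2) = (a - b*e12)/(a^2 + b^2).
a^2 + b^2 = 9 + 16 = 25
Scalar part = 3/25 = 3/25
Bivector coeff = -4/25 = -4/25
M^{-1} = 3/25 - 4/25*e12


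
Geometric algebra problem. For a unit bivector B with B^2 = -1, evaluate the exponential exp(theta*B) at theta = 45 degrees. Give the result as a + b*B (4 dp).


For a unit bivector B with B^2 = -1, the exponential series gives
e^(theta*B) = cos(theta) + sin(theta)*B (the GA analogue of Euler's formula).
theta = 45 degrees = 0.785398 rad
cos(45 deg) = 0.7071
sin(45 deg) = 0.7071
exp(theta*B) = 0.7071 + 0.7071*B


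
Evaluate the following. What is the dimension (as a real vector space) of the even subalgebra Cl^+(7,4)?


Even subalgebra dimension = 2^(n-1)
n = 7 + 4 = 11
2^(11 - 1) = 2^10 = 1024
Verification: sum of C(11,k) for even k = 1 + 55 + 330 + 462 + 165 + 11 = 1024
Result = 1024


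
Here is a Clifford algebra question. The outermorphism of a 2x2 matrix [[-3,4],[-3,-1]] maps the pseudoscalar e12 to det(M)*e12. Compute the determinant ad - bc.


The outermorphism of a linear map f sends e1^e2 to f(e1)^f(e2).
f(e1) = -3*e1 - 3*e2
f(e2) = 4*e1 - 1*e2
f(e1) ^ f(e2) = (-3*e1 - 3*e2) ^ (4*e1 - 1*e2)
= (-3)*(-1)*e12 + (-3)*4*e21
= (3 - (-12))*e12
= 15*e12
Coefficient = 15


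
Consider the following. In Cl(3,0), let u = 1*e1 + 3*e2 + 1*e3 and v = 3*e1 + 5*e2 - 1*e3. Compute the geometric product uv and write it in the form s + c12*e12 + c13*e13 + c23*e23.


In Cl(3,0): e_i^2 = 1, e_ie_j = -e_je_i for i != j.
Scalar part = u . v = 1*3 + 3*5 + 1*(-1)
= 3 + 15 + (-1) = 17
e12 coeff = 1*5 - 3*3 = 5 - 9 = -4
e13 coeff = 1*(-1) - 1*3 = -1 - 3 = -4
e23 coeff = 3*(-1) - 1*5 = -3 - 5 = -8
uv = 17 - 4*e12 - 4*e13 - 8*e23


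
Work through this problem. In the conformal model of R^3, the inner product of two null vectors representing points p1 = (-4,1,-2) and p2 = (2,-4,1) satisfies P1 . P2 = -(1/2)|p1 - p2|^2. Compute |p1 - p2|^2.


p1 - p2 = (-6, 5, -3)
|p1 - p2|^2 = (-6)^2 + 5^2 + (-3)^2
= 36 + 25 + 9
= 70


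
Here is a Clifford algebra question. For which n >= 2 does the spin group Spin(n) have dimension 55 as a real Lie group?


dim Spin(n) = dim so(n) = n(n-1)/2.
Solve n(n-1)/2 = 55, i.e. n^2 - n - 110 = 0.
Discriminant = 1 + 8*55 = 441
n = (1 + sqrt(441))/2 = (1 + 21)/2 = 11


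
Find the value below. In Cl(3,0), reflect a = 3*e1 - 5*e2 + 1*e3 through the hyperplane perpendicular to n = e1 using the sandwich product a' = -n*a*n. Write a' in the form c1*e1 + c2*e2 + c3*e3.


Reflection formula: a' = -n*a*n, with n = e1 (unit vector, n^2 = 1).
For reflection through hyperplane perp to e1:
The component along e1 flips sign, others stay.
a = (3, -5, 1)
a' = (-3, -5, 1)
a' = -3*e1 - 5*e2 + 1*e3


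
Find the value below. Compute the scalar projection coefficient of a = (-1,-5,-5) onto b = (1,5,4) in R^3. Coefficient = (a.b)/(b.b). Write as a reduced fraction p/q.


Projection coefficient = (a . b) / (b . b)
a . b = (-1)*1 + (-5)*5 + (-5)*4
= -1 + (-25) + (-20) = -46
b . b = 1^2 + 5^2 + 4^2
= 1 + 25 + 16 = 42
Coefficient = -46/42
In lowest terms: -23/21


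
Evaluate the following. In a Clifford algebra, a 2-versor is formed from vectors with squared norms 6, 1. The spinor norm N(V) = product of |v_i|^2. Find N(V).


Spinor norm N(V) = |v1|^2 * |v2|^2 * ... * |v2|^2
= 6 * 1
Running product: 6, 6
N(V) = 6


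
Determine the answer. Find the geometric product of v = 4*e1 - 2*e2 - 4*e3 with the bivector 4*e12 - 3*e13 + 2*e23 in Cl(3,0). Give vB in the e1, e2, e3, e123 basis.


vB has grade-1 (vector) and grade-3 (trivector) parts: vB = (v _| B) + (v ^ B).
Vector part <vB>_1:
  e1: -v2*b12 - v3*b13 = -(-2)*(4) - (-4)*(-3) = -4
  e2: v1*b12 - v3*b23 = (4)*(4) - (-4)*(2) = 24
  e3: v1*b13 + v2*b23 = (4)*(-3) + (-2)*(2) = -16
Trivector part <vB>_3:
  e123: v1*b23 - v2*b13 + v3*b12 = (4)*(2) - (-2)*(-3) + (-4)*(4) = -14
vB = -4*e1 + 24*e2 - 16*e3 - 14*e123


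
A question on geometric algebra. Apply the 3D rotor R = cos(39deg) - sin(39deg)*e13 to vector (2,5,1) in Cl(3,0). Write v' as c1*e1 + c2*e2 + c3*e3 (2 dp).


Rotor R = cos(39deg) - sin(39deg)*e13
Rotation angle theta = 2 * 39 = 78 degrees in the e13 plane (e1 -> e3).
The component perpendicular to the plane (e2) is invariant: v'_2 = v2 = 5.00
cos(78deg) = 0.2079, sin(78deg) = 0.9781
v'_1 = v1*cos(theta) - v3*sin(theta) = 2*0.2079 - 1*0.9781 = -0.56
v'_3 = v1*sin(theta) + v3*cos(theta) = 2*0.9781 + 1*0.2079 = 2.16
v' = -0.56*e1 + 5.00*e2 + 2.16*e3


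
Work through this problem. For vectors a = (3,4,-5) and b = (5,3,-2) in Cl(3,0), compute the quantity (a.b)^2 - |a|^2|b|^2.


a . b = 3*5 + 4*3 + (-5)*(-2)
= 15 + 12 + 10 = 37
|a|^2 = 3^2 + 4^2 + (-5)^2 = 50
|b|^2 = 5^2 + 3^2 + (-2)^2 = 38
(a.b)^2 = 37^2 = 1369
|a|^2 * |b|^2 = 50 * 38 = 1900
Result = 1369 - 1900 = -531


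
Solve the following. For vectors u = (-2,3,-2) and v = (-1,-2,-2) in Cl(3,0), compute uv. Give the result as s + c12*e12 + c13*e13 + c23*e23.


In Cl(3,0): e_i^2 = 1, e_ie_j = -e_je_i for i != j.
Scalar part = u . v = (-2)*(-1) + 3*(-2) + (-2)*(-2)
= 2 + (-6) + 4 = 0
e12 coeff = (-2)*(-2) - 3*(-1) = 4 - (-3) = 7
e13 coeff = (-2)*(-2) - (-2)*(-1) = 4 - 2 = 2
e23 coeff = 3*(-2) - (-2)*(-2) = -6 - 4 = -10
uv = 0 + 7*e12 + 2*e13 - 10*e23


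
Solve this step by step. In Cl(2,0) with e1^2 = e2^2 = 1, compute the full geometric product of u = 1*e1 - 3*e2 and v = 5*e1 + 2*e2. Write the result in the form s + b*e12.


Expand: (1*e1 - 3*e2)(5*e1 + 2*e2)
= 1*5*e1e1 + 1*2*e1e2 + (-3)*5*e2e1 + (-3)*2*e2e2
Using e1^2 = e2^2 = 1, e2e1 = -e1e2:
Scalar part s = 1*5 + (-3)*2 = 5 + (-6) = -1
Bivector part b = 1*2 - (-3)*5 = 2 - (-15) = 17
uv = -1 + 17*e12


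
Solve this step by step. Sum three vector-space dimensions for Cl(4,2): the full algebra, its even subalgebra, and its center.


n = 4 + 2 = 6
Total dim = 2^6 = 64
Even subalgebra dim = 2^5 = 32
n is even, so center dim = 1
Sum = 64 + 32 + 1 = 97


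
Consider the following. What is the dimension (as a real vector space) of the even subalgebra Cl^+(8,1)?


Even subalgebra dimension = 2^(n-1)
n = 8 + 1 = 9
2^(9 - 1) = 2^8 = 256
Verification: sum of C(9,k) for even k = 1 + 36 + 126 + 84 + 9 = 256
Result = 256


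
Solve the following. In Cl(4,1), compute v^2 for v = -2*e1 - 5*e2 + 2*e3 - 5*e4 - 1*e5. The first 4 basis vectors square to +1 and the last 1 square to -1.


v^2 = sum of c_i^2 * e_i^2
Positive signature terms (e_i^2 = +1): (-2)^2 + (-5)^2 + 2^2 + (-5)^2 = 58
Negative signature terms (e_j^2 = -1): (-1)^2 = 1
v^2 = 58 - 1 = 57


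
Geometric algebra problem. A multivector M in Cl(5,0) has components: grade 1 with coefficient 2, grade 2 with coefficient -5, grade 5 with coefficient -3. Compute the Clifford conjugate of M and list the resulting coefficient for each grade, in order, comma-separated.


Clifford conjugate sign for grade k: (-1)^(k(k+1)/2)
Grade 1: (-1)^(1*2/2) = (-1)^1 = -1, coeff 2 -> -2
Grade 2: (-1)^(2*3/2) = (-1)^3 = -1, coeff -5 -> 5
Grade 5: (-1)^(5*6/2) = (-1)^15 = -1, coeff -3 -> 3
Conjugated coefficients: -2, 5, 3


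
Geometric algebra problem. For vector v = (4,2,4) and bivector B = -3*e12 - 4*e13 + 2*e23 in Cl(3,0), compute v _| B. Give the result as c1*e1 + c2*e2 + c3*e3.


Left contraction v _| B = <vB>_1 (grade-1 part of the geometric product vB).
Using e1_|e12 = e2, e2_|e12 = -e1, e1_|e13 = e3, e3_|e13 = -e1, e2_|e23 = e3, e3_|e23 = -e2:
e1 coeff: -v2*b12 - v3*b13 = -(2)*(-3) - (4)*(-4) = 22
e2 coeff: v1*b12 - v3*b23 = (4)*(-3) - (4)*(2) = -20
e3 coeff: v1*b13 + v2*b23 = (4)*(-4) + (2)*(2) = -12
v _| B = 22*e1 - 20*e2 - 12*e3


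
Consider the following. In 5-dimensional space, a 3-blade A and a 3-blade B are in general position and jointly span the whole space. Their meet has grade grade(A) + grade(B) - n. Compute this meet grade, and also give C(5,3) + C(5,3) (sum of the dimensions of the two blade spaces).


Meet grade = grade(A) + grade(B) - n
= 3 + 3 - 5 = 1
C(5,3) = 10
C(5,3) = 10
dim_A + dim_B = 10 + 10 = 20


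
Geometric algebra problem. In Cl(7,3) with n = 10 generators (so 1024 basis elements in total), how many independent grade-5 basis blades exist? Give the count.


Number of grade-k basis blades in Cl(p,q) with n = p + q is C(n, k).
n = 7 + 3 = 10
C(10, 5) = 10! / (5! * 5!)
= 3628800 / (120 * 120)
= 252


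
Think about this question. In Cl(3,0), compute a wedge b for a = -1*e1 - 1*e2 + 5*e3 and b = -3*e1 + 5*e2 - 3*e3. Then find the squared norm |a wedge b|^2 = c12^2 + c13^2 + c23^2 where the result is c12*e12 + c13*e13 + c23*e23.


a wedge b = (a1*b2 - a2*b1)*e12 + (a1*b3 - a3*b1)*e13 + (a2*b3 - a3*b2)*e23
e12 coeff: (-1)*5 - (-1)*(-3) = -5 - 3 = -8
e13 coeff: (-1)*(-3) - 5*(-3) = 3 - (-15) = 18
e23 coeff: (-1)*(-3) - 5*5 = 3 - 25 = -22
|a wedge b|^2 = (-8)^2 + 18^2 + (-22)^2
= 64 + 324 + 484
= 872


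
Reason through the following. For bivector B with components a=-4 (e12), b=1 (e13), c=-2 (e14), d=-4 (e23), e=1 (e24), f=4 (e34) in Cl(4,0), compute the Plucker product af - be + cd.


Plucker relation: af - be + cd
a*f = (-4)*4 = -16
b*e = 1*1 = 1
c*d = (-2)*(-4) = 8
af - be + cd = -16 - 1 + 8
= -9


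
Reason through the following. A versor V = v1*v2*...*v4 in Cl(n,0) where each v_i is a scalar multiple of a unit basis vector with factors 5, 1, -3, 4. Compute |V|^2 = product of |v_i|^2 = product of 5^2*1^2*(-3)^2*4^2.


Each vector v_i has |v_i|^2 = s_i^2
Squared scales: 5^2 = 25, 1^2 = 1, (-3)^2 = 9, 4^2 = 16
|V|^2 = 25 * 1 * 9 * 16
= 3600


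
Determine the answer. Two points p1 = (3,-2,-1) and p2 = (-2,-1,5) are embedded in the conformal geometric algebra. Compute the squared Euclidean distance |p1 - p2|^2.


p1 - p2 = (5, -1, -6)
|p1 - p2|^2 = 5^2 + (-1)^2 + (-6)^2
= 25 + 1 + 36
= 62


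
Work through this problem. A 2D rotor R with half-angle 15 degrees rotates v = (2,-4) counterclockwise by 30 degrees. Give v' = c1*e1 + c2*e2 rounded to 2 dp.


Rotor R = cos(15deg) - sin(15deg)*e12
Rotation angle theta = 2 * 15 = 30 degrees
v' = R*v*~R rotates v by theta.
cos(30deg) = 0.8660, sin(30deg) = 0.5000
v'_1 = 2*cos(30deg) - (-4)*sin(30deg)
= 2*0.8660 - (-4)*0.5000
= 3.73
v'_2 = 2*sin(30deg) + (-4)*cos(30deg)
= 2*0.5000 + (-4)*0.8660
= -2.46
v' = 3.73*e1 - 2.46*e2


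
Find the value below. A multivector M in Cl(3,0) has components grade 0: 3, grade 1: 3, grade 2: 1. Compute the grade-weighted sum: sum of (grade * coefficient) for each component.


Grade-weighted sum = sum of grade_k * coefficient_k
0*3 = 0
1*3 = 3
2*1 = 2
Total = 0 + 3 + 2 = 5


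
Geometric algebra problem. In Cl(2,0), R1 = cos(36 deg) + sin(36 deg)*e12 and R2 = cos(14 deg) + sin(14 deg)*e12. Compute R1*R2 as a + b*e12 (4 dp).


Same-plane rotors commute and their half-angles add:
R1*R2 = cos(a1 + a2) + sin(a1 + a2)*e12.
a1 + a2 = 36 + 14 = 50 deg
cos(50 deg) = 0.6428
sin(50 deg) = 0.7660
R1*R2 = 0.6428 + 0.7660*e12


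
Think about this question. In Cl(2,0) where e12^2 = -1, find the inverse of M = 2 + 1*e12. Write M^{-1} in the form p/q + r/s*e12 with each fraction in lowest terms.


M = 2 + 1*e12, where e12^2 = -1.
Since M commutes with its reverse ~M = a - b*e12, M * ~M = a^2 - b^2*e12^2 = a^2 + b^2.
So M^{-1} = ~M / (a^2 + b^2) = (a - b*e12)/(a^2 + b^2).
a^2 + b^2 = 4 + 1 = 5
Scalar part = 2/5 = 2/5
Bivector coeff = -1/5 = -1/5
M^{-1} = 2/5 - 1/5*e12


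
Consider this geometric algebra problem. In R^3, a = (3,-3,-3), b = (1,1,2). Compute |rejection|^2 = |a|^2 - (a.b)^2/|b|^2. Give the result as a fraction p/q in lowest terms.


|a|^2 = 3^2 + (-3)^2 + (-3)^2 = 27
|b|^2 = 1^2 + 1^2 + 2^2 = 6
a . b = 3*1 + (-3)*1 + (-3)*2 = -6
(a.b)^2 = (-6)^2 = 36
|rej|^2 = 27 - 36/6
= (162 - 36)/6
= 126/6
In lowest terms: 21/1


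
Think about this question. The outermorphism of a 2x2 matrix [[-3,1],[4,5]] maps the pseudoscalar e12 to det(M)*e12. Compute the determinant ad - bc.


The outermorphism of a linear map f sends e1^e2 to f(e1)^f(e2).
f(e1) = -3*e1 + 4*e2
f(e2) = 1*e1 + 5*e2
f(e1) ^ f(e2) = (-3*e1 + 4*e2) ^ (1*e1 + 5*e2)
= (-3)*5*e12 + 4*1*e21
= (-15 - 4)*e12
= -19*e12
Coefficient = -19


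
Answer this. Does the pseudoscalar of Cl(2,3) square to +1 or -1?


The pseudoscalar I = e1...e_n (product of all n generators) of Cl(p,q) satisfies I^2 = (-1)^(q + n(n-1)/2).
p = 2, q = 3, n = p + q = 5
n(n-1)/2 = 5 * 4 / 2 = 10
Exponent = q + n(n-1)/2 = 3 + 10 = 13
I^2 = (-1)^13 = -1


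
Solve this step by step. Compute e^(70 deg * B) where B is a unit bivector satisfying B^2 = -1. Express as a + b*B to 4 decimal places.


For a unit bivector B with B^2 = -1, the exponential series gives
e^(theta*B) = cos(theta) + sin(theta)*B (the GA analogue of Euler's formula).
theta = 70 degrees = 1.22173 rad
cos(70 deg) = 0.3420
sin(70 deg) = 0.9397
exp(theta*B) = 0.3420 + 0.9397*B


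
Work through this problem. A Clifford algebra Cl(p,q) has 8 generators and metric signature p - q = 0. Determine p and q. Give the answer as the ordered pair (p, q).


We need p + q = 8 and p - q = 0.
Adding: 2p = 8 + 0 = 8, so p = 4.
Then q = 8 - 4 = 4.
(p, q) = (4, 4)


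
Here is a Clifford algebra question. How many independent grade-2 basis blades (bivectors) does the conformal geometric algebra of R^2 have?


The conformal model of R^2 uses Cl(3,1) with m = 2 + 2 = 4 generators.
Number of grade-2 blades = C(m, 2) = C(4, 2)
= 4*3/2 = 6


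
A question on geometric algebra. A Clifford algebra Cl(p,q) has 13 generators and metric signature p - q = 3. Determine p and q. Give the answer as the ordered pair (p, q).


We need p + q = 13 and p - q = 3.
Adding: 2p = 13 + 3 = 16, so p = 8.
Then q = 13 - 8 = 5.
(p, q) = (8, 5)


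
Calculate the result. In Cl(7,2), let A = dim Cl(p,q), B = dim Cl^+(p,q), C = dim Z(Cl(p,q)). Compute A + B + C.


n = 7 + 2 = 9
Total dim = 2^9 = 512
Even subalgebra dim = 2^8 = 256
n is odd, so center dim = 2
Sum = 512 + 256 + 2 = 770


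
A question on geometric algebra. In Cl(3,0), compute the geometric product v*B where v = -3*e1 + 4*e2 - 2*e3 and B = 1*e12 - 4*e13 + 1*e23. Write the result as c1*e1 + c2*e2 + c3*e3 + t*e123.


vB has grade-1 (vector) and grade-3 (trivector) parts: vB = (v _| B) + (v ^ B).
Vector part <vB>_1:
  e1: -v2*b12 - v3*b13 = -(4)*(1) - (-2)*(-4) = -12
  e2: v1*b12 - v3*b23 = (-3)*(1) - (-2)*(1) = -1
  e3: v1*b13 + v2*b23 = (-3)*(-4) + (4)*(1) = 16
Trivector part <vB>_3:
  e123: v1*b23 - v2*b13 + v3*b12 = (-3)*(1) - (4)*(-4) + (-2)*(1) = 11
vB = -12*e1 - 1*e2 + 16*e3 + 11*e123


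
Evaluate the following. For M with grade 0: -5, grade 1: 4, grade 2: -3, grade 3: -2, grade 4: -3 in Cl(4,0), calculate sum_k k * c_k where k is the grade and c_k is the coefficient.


Grade-weighted sum = sum of grade_k * coefficient_k
0*(-5) = 0
1*4 = 4
2*(-3) = -6
3*(-2) = -6
4*(-3) = -12
Total = 0 + 4 + (-6) + (-6) + (-12) = -20


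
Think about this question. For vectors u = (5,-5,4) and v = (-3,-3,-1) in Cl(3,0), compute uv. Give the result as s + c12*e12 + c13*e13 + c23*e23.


In Cl(3,0): e_i^2 = 1, e_ie_j = -e_je_i for i != j.
Scalar part = u . v = 5*(-3) + (-5)*(-3) + 4*(-1)
= -15 + 15 + (-4) = -4
e12 coeff = 5*(-3) - (-5)*(-3) = -15 - 15 = -30
e13 coeff = 5*(-1) - 4*(-3) = -5 - (-12) = 7
e23 coeff = (-5)*(-1) - 4*(-3) = 5 - (-12) = 17
uv = -4 - 30*e12 + 7*e13 + 17*e23


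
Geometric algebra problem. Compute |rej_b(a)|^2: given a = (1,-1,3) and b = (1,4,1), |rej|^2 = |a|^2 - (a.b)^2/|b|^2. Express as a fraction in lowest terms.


|a|^2 = 1^2 + (-1)^2 + 3^2 = 11
|b|^2 = 1^2 + 4^2 + 1^2 = 18
a . b = 1*1 + (-1)*4 + 3*1 = 0
(a.b)^2 = 0^2 = 0
|rej|^2 = 11 - 0/18
= (198 - 0)/18
= 198/18
In lowest terms: 11/1


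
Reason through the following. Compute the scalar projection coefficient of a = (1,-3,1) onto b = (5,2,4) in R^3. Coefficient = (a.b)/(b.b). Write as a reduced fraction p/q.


Projection coefficient = (a . b) / (b . b)
a . b = 1*5 + (-3)*2 + 1*4
= 5 + (-6) + 4 = 3
b . b = 5^2 + 2^2 + 4^2
= 25 + 4 + 16 = 45
Coefficient = 3/45
In lowest terms: 1/15


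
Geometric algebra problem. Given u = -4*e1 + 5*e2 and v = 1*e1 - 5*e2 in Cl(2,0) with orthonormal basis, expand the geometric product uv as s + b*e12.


Expand: (-4*e1 + 5*e2)(1*e1 - 5*e2)
= (-4)*1*e1e1 + (-4)*(-5)*e1e2 + 5*1*e2e1 + 5*(-5)*e2e2
Using e1^2 = e2^2 = 1, e2e1 = -e1e2:
Scalar part s = (-4)*1 + 5*(-5) = -4 + (-25) = -29
Bivector part b = (-4)*(-5) - 5*1 = 20 - 5 = 15
uv = -29 + 15*e12


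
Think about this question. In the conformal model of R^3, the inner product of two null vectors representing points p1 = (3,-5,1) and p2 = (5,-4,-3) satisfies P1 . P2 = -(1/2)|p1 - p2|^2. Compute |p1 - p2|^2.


p1 - p2 = (-2, -1, 4)
|p1 - p2|^2 = (-2)^2 + (-1)^2 + 4^2
= 4 + 1 + 16
= 21


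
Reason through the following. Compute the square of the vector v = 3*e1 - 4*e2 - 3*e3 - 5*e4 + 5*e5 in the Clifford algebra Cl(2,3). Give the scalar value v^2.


v^2 = sum of c_i^2 * e_i^2
Positive signature terms (e_i^2 = +1): 3^2 + (-4)^2 = 25
Negative signature terms (e_j^2 = -1): (-3)^2 + (-5)^2 + 5^2 = 59
v^2 = 25 - 59 = -34


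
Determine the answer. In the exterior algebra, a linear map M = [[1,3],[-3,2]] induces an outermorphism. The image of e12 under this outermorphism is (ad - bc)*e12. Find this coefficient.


The outermorphism of a linear map f sends e1^e2 to f(e1)^f(e2).
f(e1) = 1*e1 - 3*e2
f(e2) = 3*e1 + 2*e2
f(e1) ^ f(e2) = (1*e1 - 3*e2) ^ (3*e1 + 2*e2)
= 1*2*e12 + (-3)*3*e21
= (2 - (-9))*e12
= 11*e12
Coefficient = 11


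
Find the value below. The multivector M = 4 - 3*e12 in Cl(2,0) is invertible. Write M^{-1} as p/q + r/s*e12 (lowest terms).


M = 4 - 3*e12, where e12^2 = -1.
Since M commutes with its reverse ~M = a - b*e12, M * ~M = a^2 - b^2*e12^2 = a^2 + b^2.
So M^{-1} = ~M / (a^2 + b^2) = (a - b*e12)/(a^2 + b^2).
a^2 + b^2 = 16 + 9 = 25
Scalar part = 4/25 = 4/25
Bivector coeff = 3/25 = 3/25
M^{-1} = 4/25 + 3/25*e12


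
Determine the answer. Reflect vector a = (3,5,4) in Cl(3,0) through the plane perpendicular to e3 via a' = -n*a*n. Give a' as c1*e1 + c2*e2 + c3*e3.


Reflection formula: a' = -n*a*n, with n = e3 (unit vector, n^2 = 1).
For reflection through hyperplane perp to e3:
The component along e3 flips sign, others stay.
a = (3, 5, 4)
a' = (3, 5, -4)
a' = 3*e1 + 5*e2 - 4*e3


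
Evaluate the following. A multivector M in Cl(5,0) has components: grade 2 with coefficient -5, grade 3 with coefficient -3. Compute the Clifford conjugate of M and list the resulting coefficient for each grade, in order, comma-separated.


Clifford conjugate sign for grade k: (-1)^(k(k+1)/2)
Grade 2: (-1)^(2*3/2) = (-1)^3 = -1, coeff -5 -> 5
Grade 3: (-1)^(3*4/2) = (-1)^6 = 1, coeff -3 -> -3
Conjugated coefficients: 5, -3


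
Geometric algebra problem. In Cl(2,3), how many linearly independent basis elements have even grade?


Even subalgebra dimension = 2^(n-1)
n = 2 + 3 = 5
2^(5 - 1) = 2^4 = 16
Verification: sum of C(5,k) for even k = 1 + 10 + 5 = 16
Result = 16


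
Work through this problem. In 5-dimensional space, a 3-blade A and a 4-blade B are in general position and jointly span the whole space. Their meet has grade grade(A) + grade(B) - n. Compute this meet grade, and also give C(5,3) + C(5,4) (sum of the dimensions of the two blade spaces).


Meet grade = grade(A) + grade(B) - n
= 3 + 4 - 5 = 2
C(5,3) = 10
C(5,4) = 5
dim_A + dim_B = 10 + 5 = 15


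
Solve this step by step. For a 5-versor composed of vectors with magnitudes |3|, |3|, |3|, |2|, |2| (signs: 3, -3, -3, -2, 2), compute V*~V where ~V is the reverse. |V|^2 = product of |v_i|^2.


Each vector v_i has |v_i|^2 = s_i^2
Squared scales: 3^2 = 9, (-3)^2 = 9, (-3)^2 = 9, (-2)^2 = 4, 2^2 = 4
|V|^2 = 9 * 9 * 9 * 4 * 4
= 11664


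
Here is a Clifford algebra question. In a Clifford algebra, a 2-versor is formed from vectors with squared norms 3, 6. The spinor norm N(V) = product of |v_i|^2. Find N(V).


Spinor norm N(V) = |v1|^2 * |v2|^2 * ... * |v2|^2
= 3 * 6
Running product: 3, 18
N(V) = 18


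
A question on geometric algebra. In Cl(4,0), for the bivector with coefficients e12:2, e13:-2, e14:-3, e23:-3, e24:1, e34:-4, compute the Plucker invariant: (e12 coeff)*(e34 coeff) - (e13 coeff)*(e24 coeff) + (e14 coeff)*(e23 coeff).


Plucker relation: af - be + cd
a*f = 2*(-4) = -8
b*e = (-2)*1 = -2
c*d = (-3)*(-3) = 9
af - be + cd = -8 - (-2) + 9
= 3


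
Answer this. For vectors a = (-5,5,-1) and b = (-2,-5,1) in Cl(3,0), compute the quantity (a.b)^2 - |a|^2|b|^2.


a . b = (-5)*(-2) + 5*(-5) + (-1)*1
= 10 + (-25) + (-1) = -16
|a|^2 = (-5)^2 + 5^2 + (-1)^2 = 51
|b|^2 = (-2)^2 + (-5)^2 + 1^2 = 30
(a.b)^2 = (-16)^2 = 256
|a|^2 * |b|^2 = 51 * 30 = 1530
Result = 256 - 1530 = -1274


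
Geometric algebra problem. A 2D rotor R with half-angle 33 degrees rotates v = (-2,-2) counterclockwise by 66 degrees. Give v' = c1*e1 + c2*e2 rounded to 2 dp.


Rotor R = cos(33deg) - sin(33deg)*e12
Rotation angle theta = 2 * 33 = 66 degrees
v' = R*v*~R rotates v by theta.
cos(66deg) = 0.4067, sin(66deg) = 0.9135
v'_1 = -2*cos(66deg) - (-2)*sin(66deg)
= -2*0.4067 - (-2)*0.9135
= 1.01
v'_2 = -2*sin(66deg) + (-2)*cos(66deg)
= -2*0.9135 + (-2)*0.4067
= -2.64
v' = 1.01*e1 - 2.64*e2


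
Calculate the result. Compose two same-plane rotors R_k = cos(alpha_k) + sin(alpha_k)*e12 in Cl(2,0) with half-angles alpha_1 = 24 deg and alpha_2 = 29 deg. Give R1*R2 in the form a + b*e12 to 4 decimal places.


Same-plane rotors commute and their half-angles add:
R1*R2 = cos(a1 + a2) + sin(a1 + a2)*e12.
a1 + a2 = 24 + 29 = 53 deg
cos(53 deg) = 0.6018
sin(53 deg) = 0.7986
R1*R2 = 0.6018 + 0.7986*e12


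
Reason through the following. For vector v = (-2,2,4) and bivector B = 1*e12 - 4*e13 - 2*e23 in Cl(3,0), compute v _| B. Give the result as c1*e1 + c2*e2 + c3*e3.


Left contraction v _| B = <vB>_1 (grade-1 part of the geometric product vB).
Using e1_|e12 = e2, e2_|e12 = -e1, e1_|e13 = e3, e3_|e13 = -e1, e2_|e23 = e3, e3_|e23 = -e2:
e1 coeff: -v2*b12 - v3*b13 = -(2)*(1) - (4)*(-4) = 14
e2 coeff: v1*b12 - v3*b23 = (-2)*(1) - (4)*(-2) = 6
e3 coeff: v1*b13 + v2*b23 = (-2)*(-4) + (2)*(-2) = 4
v _| B = 14*e1 + 6*e2 + 4*e3


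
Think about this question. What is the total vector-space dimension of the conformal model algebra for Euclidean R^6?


The conformal model of R^6 uses Cl(7,1): the 6 Euclidean generators plus two extra orthogonal generators e+ (e+^2 = +1) and e- (e-^2 = -1), from which the null vectors e0, einf are built.
Number of generators m = 6 + 2 = 8.
dim Cl(p,q) = 2^m = 2^8 = 256


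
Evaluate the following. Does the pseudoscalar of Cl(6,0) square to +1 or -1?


The pseudoscalar I = e1...e_n (product of all n generators) of Cl(p,q) satisfies I^2 = (-1)^(q + n(n-1)/2).
p = 6, q = 0, n = p + q = 6
n(n-1)/2 = 6 * 5 / 2 = 15
Exponent = q + n(n-1)/2 = 0 + 15 = 15
I^2 = (-1)^15 = -1


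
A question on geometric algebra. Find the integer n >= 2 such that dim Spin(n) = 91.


dim Spin(n) = dim so(n) = n(n-1)/2.
Solve n(n-1)/2 = 91, i.e. n^2 - n - 182 = 0.
Discriminant = 1 + 8*91 = 729
n = (1 + sqrt(729))/2 = (1 + 27)/2 = 14


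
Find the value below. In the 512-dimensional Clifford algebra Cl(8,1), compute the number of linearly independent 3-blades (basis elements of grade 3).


Number of grade-k basis blades in Cl(p,q) with n = p + q is C(n, k).
n = 8 + 1 = 9
C(9, 3) = 9! / (3! * 6!)
= 362880 / (6 * 720)
= 84


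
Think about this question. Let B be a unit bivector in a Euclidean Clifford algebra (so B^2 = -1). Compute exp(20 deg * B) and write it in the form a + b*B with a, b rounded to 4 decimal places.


For a unit bivector B with B^2 = -1, the exponential series gives
e^(theta*B) = cos(theta) + sin(theta)*B (the GA analogue of Euler's formula).
theta = 20 degrees = 0.349066 rad
cos(20 deg) = 0.9397
sin(20 deg) = 0.3420
exp(theta*B) = 0.9397 + 0.3420*B


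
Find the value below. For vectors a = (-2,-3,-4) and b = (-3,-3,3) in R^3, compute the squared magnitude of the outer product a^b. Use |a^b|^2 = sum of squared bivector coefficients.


a wedge b = (a1*b2 - a2*b1)*e12 + (a1*b3 - a3*b1)*e13 + (a2*b3 - a3*b2)*e23
e12 coeff: (-2)*(-3) - (-3)*(-3) = 6 - 9 = -3
e13 coeff: (-2)*3 - (-4)*(-3) = -6 - 12 = -18
e23 coeff: (-3)*3 - (-4)*(-3) = -9 - 12 = -21
|a wedge b|^2 = (-3)^2 + (-18)^2 + (-21)^2
= 9 + 324 + 441
= 774


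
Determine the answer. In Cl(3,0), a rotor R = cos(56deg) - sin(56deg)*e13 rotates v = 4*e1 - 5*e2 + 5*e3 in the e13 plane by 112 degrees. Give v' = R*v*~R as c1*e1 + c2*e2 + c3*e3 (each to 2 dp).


Rotor R = cos(56deg) - sin(56deg)*e13
Rotation angle theta = 2 * 56 = 112 degrees in the e13 plane (e1 -> e3).
The component perpendicular to the plane (e2) is invariant: v'_2 = v2 = -5.00
cos(112deg) = -0.3746, sin(112deg) = 0.9272
v'_1 = v1*cos(theta) - v3*sin(theta) = 4*(-0.3746) - 5*0.9272 = -6.13
v'_3 = v1*sin(theta) + v3*cos(theta) = 4*0.9272 + 5*(-0.3746) = 1.84
v' = -6.13*e1 - 5.00*e2 + 1.84*e3


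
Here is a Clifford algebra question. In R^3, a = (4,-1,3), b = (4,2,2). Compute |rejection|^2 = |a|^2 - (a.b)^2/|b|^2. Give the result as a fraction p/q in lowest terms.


|a|^2 = 4^2 + (-1)^2 + 3^2 = 26
|b|^2 = 4^2 + 2^2 + 2^2 = 24
a . b = 4*4 + (-1)*2 + 3*2 = 20
(a.b)^2 = 20^2 = 400
|rej|^2 = 26 - 400/24
= (624 - 400)/24
= 224/24
In lowest terms: 28/3


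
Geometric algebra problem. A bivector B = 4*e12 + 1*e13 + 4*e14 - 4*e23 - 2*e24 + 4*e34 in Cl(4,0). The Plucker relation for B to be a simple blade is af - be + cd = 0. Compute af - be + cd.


Plucker relation: af - be + cd
a*f = 4*4 = 16
b*e = 1*(-2) = -2
c*d = 4*(-4) = -16
af - be + cd = 16 - (-2) + (-16)
= 2


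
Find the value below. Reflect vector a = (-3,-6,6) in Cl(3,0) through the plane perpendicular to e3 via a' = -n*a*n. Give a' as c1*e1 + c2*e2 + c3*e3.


Reflection formula: a' = -n*a*n, with n = e3 (unit vector, n^2 = 1).
For reflection through hyperplane perp to e3:
The component along e3 flips sign, others stay.
a = (-3, -6, 6)
a' = (-3, -6, -6)
a' = -3*e1 - 6*e2 - 6*e3


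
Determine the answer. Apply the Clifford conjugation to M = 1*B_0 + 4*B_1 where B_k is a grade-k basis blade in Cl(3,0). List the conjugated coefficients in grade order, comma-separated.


Clifford conjugate sign for grade k: (-1)^(k(k+1)/2)
Grade 0: (-1)^(0*1/2) = (-1)^0 = 1, coeff 1 -> 1
Grade 1: (-1)^(1*2/2) = (-1)^1 = -1, coeff 4 -> -4
Conjugated coefficients: 1, -4


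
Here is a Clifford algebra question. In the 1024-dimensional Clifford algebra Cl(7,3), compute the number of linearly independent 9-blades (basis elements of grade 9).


Number of grade-k basis blades in Cl(p,q) with n = p + q is C(n, k).
n = 7 + 3 = 10
C(10, 9) = 10! / (9! * 1!)
= 3628800 / (362880 * 1)
= 10


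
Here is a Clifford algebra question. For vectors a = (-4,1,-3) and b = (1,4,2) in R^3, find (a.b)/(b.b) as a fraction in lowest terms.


Projection coefficient = (a . b) / (b . b)
a . b = (-4)*1 + 1*4 + (-3)*2
= -4 + 4 + (-6) = -6
b . b = 1^2 + 4^2 + 2^2
= 1 + 16 + 4 = 21
Coefficient = -6/21
In lowest terms: -2/7


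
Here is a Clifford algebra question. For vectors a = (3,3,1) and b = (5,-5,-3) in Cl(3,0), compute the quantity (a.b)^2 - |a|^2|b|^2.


a . b = 3*5 + 3*(-5) + 1*(-3)
= 15 + (-15) + (-3) = -3
|a|^2 = 3^2 + 3^2 + 1^2 = 19
|b|^2 = 5^2 + (-5)^2 + (-3)^2 = 59
(a.b)^2 = (-3)^2 = 9
|a|^2 * |b|^2 = 19 * 59 = 1121
Result = 9 - 1121 = -1112


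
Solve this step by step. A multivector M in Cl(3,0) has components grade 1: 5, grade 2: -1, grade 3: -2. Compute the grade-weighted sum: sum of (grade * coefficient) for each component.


Grade-weighted sum = sum of grade_k * coefficient_k
1*5 = 5
2*(-1) = -2
3*(-2) = -6
Total = 5 + (-2) + (-6) = -3


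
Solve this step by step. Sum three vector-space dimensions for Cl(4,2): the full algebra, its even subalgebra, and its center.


n = 4 + 2 = 6
Total dim = 2^6 = 64
Even subalgebra dim = 2^5 = 32
n is even, so center dim = 1
Sum = 64 + 32 + 1 = 97


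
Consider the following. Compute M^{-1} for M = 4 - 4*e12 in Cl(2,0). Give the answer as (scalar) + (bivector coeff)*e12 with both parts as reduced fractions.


M = 4 - 4*e12, where e12^2 = -1.
Since M commutes with its reverse ~M = a - b*e12, M * ~M = a^2 - b^2*e12^2 = a^2 + b^2.
So M^{-1} = ~M / (a^2 + b^2) = (a - b*e12)/(a^2 + b^2).
a^2 + b^2 = 16 + 16 = 32
Scalar part = 4/32 = 1/8
Bivector coeff = 4/32 = 1/8
M^{-1} = 1/8 + 1/8*e12


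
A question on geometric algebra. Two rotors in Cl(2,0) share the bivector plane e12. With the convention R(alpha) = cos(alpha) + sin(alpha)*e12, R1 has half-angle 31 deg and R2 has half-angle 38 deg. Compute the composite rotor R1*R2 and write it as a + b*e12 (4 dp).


Same-plane rotors commute and their half-angles add:
R1*R2 = cos(a1 + a2) + sin(a1 + a2)*e12.
a1 + a2 = 31 + 38 = 69 deg
cos(69 deg) = 0.3584
sin(69 deg) = 0.9336
R1*R2 = 0.3584 + 0.9336*e12


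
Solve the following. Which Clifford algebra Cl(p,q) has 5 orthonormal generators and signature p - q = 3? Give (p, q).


We need p + q = 5 and p - q = 3.
Adding: 2p = 5 + 3 = 8, so p = 4.
Then q = 5 - 4 = 1.
(p, q) = (4, 1)


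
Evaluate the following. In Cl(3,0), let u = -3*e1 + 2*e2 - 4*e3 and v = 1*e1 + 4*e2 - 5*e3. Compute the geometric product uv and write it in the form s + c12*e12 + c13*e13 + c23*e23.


In Cl(3,0): e_i^2 = 1, e_ie_j = -e_je_i for i != j.
Scalar part = u . v = (-3)*1 + 2*4 + (-4)*(-5)
= -3 + 8 + 20 = 25
e12 coeff = (-3)*4 - 2*1 = -12 - 2 = -14
e13 coeff = (-3)*(-5) - (-4)*1 = 15 - (-4) = 19
e23 coeff = 2*(-5) - (-4)*4 = -10 - (-16) = 6
uv = 25 - 14*e12 + 19*e13 + 6*e23


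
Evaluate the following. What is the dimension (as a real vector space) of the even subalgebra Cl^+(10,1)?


Even subalgebra dimension = 2^(n-1)
n = 10 + 1 = 11
2^(11 - 1) = 2^10 = 1024
Verification: sum of C(11,k) for even k = 1 + 55 + 330 + 462 + 165 + 11 = 1024
Result = 1024


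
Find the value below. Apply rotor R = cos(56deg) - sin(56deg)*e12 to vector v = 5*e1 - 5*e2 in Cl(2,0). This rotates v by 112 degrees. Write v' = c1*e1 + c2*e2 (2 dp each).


Rotor R = cos(56deg) - sin(56deg)*e12
Rotation angle theta = 2 * 56 = 112 degrees
v' = R*v*~R rotates v by theta.
cos(112deg) = -0.3746, sin(112deg) = 0.9272
v'_1 = 5*cos(112deg) - (-5)*sin(112deg)
= 5*(-0.3746) - (-5)*0.9272
= 2.76
v'_2 = 5*sin(112deg) + (-5)*cos(112deg)
= 5*0.9272 + (-5)*(-0.3746)
= 6.51
v' = 2.76*e1 + 6.51*e2


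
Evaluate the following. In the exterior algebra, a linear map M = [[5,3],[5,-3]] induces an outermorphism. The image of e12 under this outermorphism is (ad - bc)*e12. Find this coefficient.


The outermorphism of a linear map f sends e1^e2 to f(e1)^f(e2).
f(e1) = 5*e1 + 5*e2
f(e2) = 3*e1 - 3*e2
f(e1) ^ f(e2) = (5*e1 + 5*e2) ^ (3*e1 - 3*e2)
= 5*(-3)*e12 + 5*3*e21
= (-15 - 15)*e12
= -30*e12
Coefficient = -30


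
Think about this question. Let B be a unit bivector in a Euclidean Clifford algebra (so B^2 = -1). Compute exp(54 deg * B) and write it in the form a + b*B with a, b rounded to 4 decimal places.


For a unit bivector B with B^2 = -1, the exponential series gives
e^(theta*B) = cos(theta) + sin(theta)*B (the GA analogue of Euler's formula).
theta = 54 degrees = 0.942478 rad
cos(54 deg) = 0.5878
sin(54 deg) = 0.8090
exp(theta*B) = 0.5878 + 0.8090*B


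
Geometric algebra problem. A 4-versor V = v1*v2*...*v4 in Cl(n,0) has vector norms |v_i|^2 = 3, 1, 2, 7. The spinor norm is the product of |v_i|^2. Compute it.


Spinor norm N(V) = |v1|^2 * |v2|^2 * ... * |v4|^2
= 3 * 1 * 2 * 7
Running product: 3, 3, 6, 42
N(V) = 42


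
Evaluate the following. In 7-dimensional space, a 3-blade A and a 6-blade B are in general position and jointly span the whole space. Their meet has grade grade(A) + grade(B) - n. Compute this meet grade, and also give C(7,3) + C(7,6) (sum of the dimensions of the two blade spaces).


Meet grade = grade(A) + grade(B) - n
= 3 + 6 - 7 = 2
C(7,3) = 35
C(7,6) = 7
dim_A + dim_B = 35 + 7 = 42


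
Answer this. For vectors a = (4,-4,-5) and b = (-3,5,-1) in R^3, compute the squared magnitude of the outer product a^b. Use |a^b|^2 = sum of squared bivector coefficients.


a wedge b = (a1*b2 - a2*b1)*e12 + (a1*b3 - a3*b1)*e13 + (a2*b3 - a3*b2)*e23
e12 coeff: 4*5 - (-4)*(-3) = 20 - 12 = 8
e13 coeff: 4*(-1) - (-5)*(-3) = -4 - 15 = -19
e23 coeff: (-4)*(-1) - (-5)*5 = 4 - (-25) = 29
|a wedge b|^2 = 8^2 + (-19)^2 + 29^2
= 64 + 361 + 841
= 1266


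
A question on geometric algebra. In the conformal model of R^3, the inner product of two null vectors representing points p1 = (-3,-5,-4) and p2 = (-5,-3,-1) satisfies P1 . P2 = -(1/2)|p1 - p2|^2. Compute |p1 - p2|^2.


p1 - p2 = (2, -2, -3)
|p1 - p2|^2 = 2^2 + (-2)^2 + (-3)^2
= 4 + 4 + 9
= 17


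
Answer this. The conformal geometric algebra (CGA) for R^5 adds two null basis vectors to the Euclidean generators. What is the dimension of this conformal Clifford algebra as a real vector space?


The conformal model of R^5 uses Cl(6,1): the 5 Euclidean generators plus two extra orthogonal generators e+ (e+^2 = +1) and e- (e-^2 = -1), from which the null vectors e0, einf are built.
Number of generators m = 5 + 2 = 7.
dim Cl(p,q) = 2^m = 2^7 = 128


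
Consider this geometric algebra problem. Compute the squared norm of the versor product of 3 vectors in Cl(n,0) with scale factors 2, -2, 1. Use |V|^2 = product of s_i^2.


Each vector v_i has |v_i|^2 = s_i^2
Squared scales: 2^2 = 4, (-2)^2 = 4, 1^2 = 1
|V|^2 = 4 * 4 * 1
= 16


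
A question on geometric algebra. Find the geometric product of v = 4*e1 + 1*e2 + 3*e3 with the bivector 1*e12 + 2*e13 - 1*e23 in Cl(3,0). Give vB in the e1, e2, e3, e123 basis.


vB has grade-1 (vector) and grade-3 (trivector) parts: vB = (v _| B) + (v ^ B).
Vector part <vB>_1:
  e1: -v2*b12 - v3*b13 = -(1)*(1) - (3)*(2) = -7
  e2: v1*b12 - v3*b23 = (4)*(1) - (3)*(-1) = 7
  e3: v1*b13 + v2*b23 = (4)*(2) + (1)*(-1) = 7
Trivector part <vB>_3:
  e123: v1*b23 - v2*b13 + v3*b12 = (4)*(-1) - (1)*(2) + (3)*(1) = -3
vB = -7*e1 + 7*e2 + 7*e3 - 3*e123


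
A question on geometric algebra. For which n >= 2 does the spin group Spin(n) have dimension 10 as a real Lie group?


dim Spin(n) = dim so(n) = n(n-1)/2.
Solve n(n-1)/2 = 10, i.e. n^2 - n - 20 = 0.
Discriminant = 1 + 8*10 = 81
n = (1 + sqrt(81))/2 = (1 + 9)/2 = 5
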